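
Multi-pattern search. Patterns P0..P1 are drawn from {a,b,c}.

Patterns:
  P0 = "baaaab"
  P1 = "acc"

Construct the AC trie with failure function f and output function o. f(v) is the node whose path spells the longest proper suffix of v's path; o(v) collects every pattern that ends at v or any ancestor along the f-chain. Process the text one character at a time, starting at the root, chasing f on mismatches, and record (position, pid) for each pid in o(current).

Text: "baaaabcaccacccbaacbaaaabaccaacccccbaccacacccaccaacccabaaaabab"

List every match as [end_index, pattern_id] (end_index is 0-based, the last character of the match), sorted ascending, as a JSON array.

Construct AC machine:
Trie (insert patterns):
  n0 'ε': a→7 b→1
  n1 'b': a→2
  n2 'ba': a→3
  n3 'baa': a→4
  n4 'baaa': a→5
  n5 'baaaa': b→6
  n6 'baaaab': ·  ←P0
  n7 'a': c→8
  n8 'ac': c→9
  n9 'acc': ·  ←P1

BFS fail/out derivation:
  n1('b'): parent n0 fail=0; on 'b' 0 → fail=0;  out ∅∪∅=∅
  n7('a'): parent n0 fail=0; on 'a' 0 → fail=0;  out ∅∪∅=∅
  n2('ba'): parent n1 fail=0; on 'a' 0 → fail=7;  out ∅∪∅=∅
  n8('ac'): parent n7 fail=0; on 'c' 0 → fail=0;  out ∅∪∅=∅
  n3('baa'): parent n2 fail=7; on 'a' 7→0 → fail=7;  out ∅∪∅=∅
  n9('acc'): parent n8 fail=0; on 'c' 0 → fail=0;  out {1}∪∅={1}
  n4('baaa'): parent n3 fail=7; on 'a' 7→0 → fail=7;  out ∅∪∅=∅
  n5('baaaa'): parent n4 fail=7; on 'a' 7→0 → fail=7;  out ∅∪∅=∅
  n6('baaaab'): parent n5 fail=7; on 'b' 7→0 → fail=1;  out {0}∪∅={0}

Run:
i=0 'b': node 0→1
i=1 'a': node 1→2
i=2 'a': node 2→3
i=3 'a': node 3→4
i=4 'a': node 4→5
i=5 'b': node 5→6  emit P0@[0:5]
i=6 'c': node 6→0 (via fail)
i=7 'a': node 0→7
i=8 'c': node 7→8
i=9 'c': node 8→9  emit P1@[7:9]
i=10 'a': node 9→7 (via fail)
i=11 'c': node 7→8
i=12 'c': node 8→9  emit P1@[10:12]
i=13 'c': node 9→0 (via fail)
i=14 'b': node 0→1
i=15 'a': node 1→2
i=16 'a': node 2→3
i=17 'c': node 3→8 (via fail)
i=18 'b': node 8→1 (via fail)
i=19 'a': node 1→2
i=20 'a': node 2→3
i=21 'a': node 3→4
i=22 'a': node 4→5
i=23 'b': node 5→6  emit P0@[18:23]
i=24 'a': node 6→2 (via fail)
i=25 'c': node 2→8 (via fail)
i=26 'c': node 8→9  emit P1@[24:26]
i=27 'a': node 9→7 (via fail)
i=28 'a': node 7→7 (via fail)
i=29 'c': node 7→8
i=30 'c': node 8→9  emit P1@[28:30]
i=31 'c': node 9→0 (via fail)
i=32 'c': node 0→0
i=33 'c': node 0→0
i=34 'b': node 0→1
i=35 'a': node 1→2
i=36 'c': node 2→8 (via fail)
i=37 'c': node 8→9  emit P1@[35:37]
i=38 'a': node 9→7 (via fail)
i=39 'c': node 7→8
i=40 'a': node 8→7 (via fail)
i=41 'c': node 7→8
i=42 'c': node 8→9  emit P1@[40:42]
i=43 'c': node 9→0 (via fail)
i=44 'a': node 0→7
i=45 'c': node 7→8
i=46 'c': node 8→9  emit P1@[44:46]
i=47 'a': node 9→7 (via fail)
i=48 'a': node 7→7 (via fail)
i=49 'c': node 7→8
i=50 'c': node 8→9  emit P1@[48:50]
i=51 'c': node 9→0 (via fail)
i=52 'a': node 0→7
i=53 'b': node 7→1 (via fail)
i=54 'a': node 1→2
i=55 'a': node 2→3
i=56 'a': node 3→4
i=57 'a': node 4→5
i=58 'b': node 5→6  emit P0@[53:58]
i=59 'a': node 6→2 (via fail)
i=60 'b': node 2→1 (via fail)

Matches: [[5,0],[9,1],[12,1],[23,0],[26,1],[30,1],[37,1],[42,1],[46,1],[50,1],[58,0]]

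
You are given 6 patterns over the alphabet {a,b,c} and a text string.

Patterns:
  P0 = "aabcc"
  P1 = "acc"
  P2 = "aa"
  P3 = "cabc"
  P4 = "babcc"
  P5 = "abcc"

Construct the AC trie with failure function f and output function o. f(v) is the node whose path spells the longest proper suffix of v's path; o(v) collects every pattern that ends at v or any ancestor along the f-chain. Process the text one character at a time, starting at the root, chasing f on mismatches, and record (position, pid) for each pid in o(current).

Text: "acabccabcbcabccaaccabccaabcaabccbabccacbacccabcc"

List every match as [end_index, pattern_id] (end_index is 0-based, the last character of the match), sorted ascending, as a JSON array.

Build:
Trie (insert patterns):
  0='ε' goto a→1 b→12 c→8
  1='a' goto a→2 b→17 c→6
  2='aa' goto b→3  [P2 ends]
  3='aab' goto c→4
  4='aabc' goto c→5
  5='aabcc' goto ·  [P0 ends]
  6='ac' goto c→7
  7='acc' goto ·  [P1 ends]
  8='c' goto a→9
  9='ca' goto b→10
  10='cab' goto c→11
  11='cabc' goto ·  [P3 ends]
  12='b' goto a→13
  13='ba' goto b→14
  14='bab' goto c→15
  15='babc' goto c→16
  16='babcc' goto ·  [P4 ends]
  17='ab' goto c→18
  18='abc' goto c→19
  19='abcc' goto ·  [P5 ends]

BFS fail/out derivation:
  fail(1) 'a': from fail(0)=0 chase 'a': 0 ⇒ 0;  out=∅∪out(0)=∅
  fail(8) 'c': from fail(0)=0 chase 'c': 0 ⇒ 0;  out=∅∪out(0)=∅
  fail(12) 'b': from fail(0)=0 chase 'b': 0 ⇒ 0;  out=∅∪out(0)=∅
  fail(2) 'aa': from fail(1)=0 chase 'a': 0 ⇒ 1;  out={2}∪out(1)={2}
  fail(6) 'ac': from fail(1)=0 chase 'c': 0 ⇒ 8;  out=∅∪out(8)=∅
  fail(9) 'ca': from fail(8)=0 chase 'a': 0 ⇒ 1;  out=∅∪out(1)=∅
  fail(13) 'ba': from fail(12)=0 chase 'a': 0 ⇒ 1;  out=∅∪out(1)=∅
  fail(17) 'ab': from fail(1)=0 chase 'b': 0 ⇒ 12;  out=∅∪out(12)=∅
  fail(3) 'aab': from fail(2)=1 chase 'b': 1 ⇒ 17;  out=∅∪out(17)=∅
  fail(7) 'acc': from fail(6)=8 chase 'c': 8→0 ⇒ 8;  out={1}∪out(8)={1}
  fail(10) 'cab': from fail(9)=1 chase 'b': 1 ⇒ 17;  out=∅∪out(17)=∅
  fail(14) 'bab': from fail(13)=1 chase 'b': 1 ⇒ 17;  out=∅∪out(17)=∅
  fail(18) 'abc': from fail(17)=12 chase 'c': 12→0 ⇒ 8;  out=∅∪out(8)=∅
  fail(4) 'aabc': from fail(3)=17 chase 'c': 17 ⇒ 18;  out=∅∪out(18)=∅
  fail(11) 'cabc': from fail(10)=17 chase 'c': 17 ⇒ 18;  out={3}∪out(18)={3}
  fail(15) 'babc': from fail(14)=17 chase 'c': 17 ⇒ 18;  out=∅∪out(18)=∅
  fail(19) 'abcc': from fail(18)=8 chase 'c': 8→0 ⇒ 8;  out={5}∪out(8)={5}
  fail(5) 'aabcc': from fail(4)=18 chase 'c': 18 ⇒ 19;  out={0}∪out(19)={0,5}
  fail(16) 'babcc': from fail(15)=18 chase 'c': 18 ⇒ 19;  out={4}∪out(19)={4,5}

Text stream:
pos 0 'a': at 1
pos 1 'c': at 6
pos 2 'a': at 9 ·f
pos 3 'b': at 10
pos 4 'c': at 11  ** P3@[1:4]
pos 5 'c': at 19 ·f  ** P5@[2:5]
pos 6 'a': at 9 ·f
pos 7 'b': at 10
pos 8 'c': at 11  ** P3@[5:8]
pos 9 'b': at 12 ·f
pos 10 'c': at 8 ·f
pos 11 'a': at 9
pos 12 'b': at 10
pos 13 'c': at 11  ** P3@[10:13]
pos 14 'c': at 19 ·f  ** P5@[11:14]
pos 15 'a': at 9 ·f
pos 16 'a': at 2 ·f  ** P2@[15:16]
pos 17 'c': at 6 ·f
pos 18 'c': at 7  ** P1@[16:18]
pos 19 'a': at 9 ·f
pos 20 'b': at 10
pos 21 'c': at 11  ** P3@[18:21]
pos 22 'c': at 19 ·f  ** P5@[19:22]
pos 23 'a': at 9 ·f
pos 24 'a': at 2 ·f  ** P2@[23:24]
pos 25 'b': at 3
pos 26 'c': at 4
pos 27 'a': at 9 ·f
pos 28 'a': at 2 ·f  ** P2@[27:28]
pos 29 'b': at 3
pos 30 'c': at 4
pos 31 'c': at 5  ** P0@[27:31],P5@[28:31]
pos 32 'b': at 12 ·f
pos 33 'a': at 13
pos 34 'b': at 14
pos 35 'c': at 15
pos 36 'c': at 16  ** P4@[32:36],P5@[33:36]
pos 37 'a': at 9 ·f
pos 38 'c': at 6 ·f
pos 39 'b': at 12 ·f
pos 40 'a': at 13
pos 41 'c': at 6 ·f
pos 42 'c': at 7  ** P1@[40:42]
pos 43 'c': at 8 ·f
pos 44 'a': at 9
pos 45 'b': at 10
pos 46 'c': at 11  ** P3@[43:46]
pos 47 'c': at 19 ·f  ** P5@[44:47]

All matches (sorted): [[4,3],[5,5],[8,3],[13,3],[14,5],[16,2],[18,1],[21,3],[22,5],[24,2],[28,2],[31,0],[31,5],[36,4],[36,5],[42,1],[46,3],[47,5]]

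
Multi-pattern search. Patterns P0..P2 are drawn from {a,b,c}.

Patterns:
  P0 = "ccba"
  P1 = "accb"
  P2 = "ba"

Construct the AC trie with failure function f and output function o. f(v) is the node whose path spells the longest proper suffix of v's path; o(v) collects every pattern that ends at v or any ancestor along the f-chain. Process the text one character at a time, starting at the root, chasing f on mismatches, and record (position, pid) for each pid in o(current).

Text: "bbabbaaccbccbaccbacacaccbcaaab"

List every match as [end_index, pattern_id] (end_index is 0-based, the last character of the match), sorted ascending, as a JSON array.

Build:
Trie nodes:
  n0 'ε': a→5 b→9 c→1
  n1 'c': c→2
  n2 'cc': b→3
  n3 'ccb': a→4
  n4 'ccba': ·  [P0 ends]
  n5 'a': c→6
  n6 'ac': c→7
  n7 'acc': b→8
  n8 'accb': ·  [P1 ends]
  n9 'b': a→10
  n10 'ba': ·  [P2 ends]

BFS fail/out derivation:
  n1('c'): parent n0 fail=0; on 'c' 0 → fail=0;  out ∅∪∅=∅
  n5('a'): parent n0 fail=0; on 'a' 0 → fail=0;  out ∅∪∅=∅
  n9('b'): parent n0 fail=0; on 'b' 0 → fail=0;  out ∅∪∅=∅
  n2('cc'): parent n1 fail=0; on 'c' 0 → fail=1;  out ∅∪∅=∅
  n6('ac'): parent n5 fail=0; on 'c' 0 → fail=1;  out ∅∪∅=∅
  n10('ba'): parent n9 fail=0; on 'a' 0 → fail=5;  out {2}∪∅={2}
  n3('ccb'): parent n2 fail=1; on 'b' 1→0 → fail=9;  out ∅∪∅=∅
  n7('acc'): parent n6 fail=1; on 'c' 1 → fail=2;  out ∅∪∅=∅
  n4('ccba'): parent n3 fail=9; on 'a' 9 → fail=10;  out {0}∪{2}={0,2}
  n8('accb'): parent n7 fail=2; on 'b' 2 → fail=3;  out {1}∪∅={1}

Text stream:
pos 0 'b': at 9
pos 1 'b': at 9 (via fail)
pos 2 'a': at 10  → match P2@[1:2]
pos 3 'b': at 9 (via fail)
pos 4 'b': at 9 (via fail)
pos 5 'a': at 10  → match P2@[4:5]
pos 6 'a': at 5 (via fail)
pos 7 'c': at 6
pos 8 'c': at 7
pos 9 'b': at 8  → match P1@[6:9]
pos 10 'c': at 1 (via fail)
pos 11 'c': at 2
pos 12 'b': at 3
pos 13 'a': at 4  → match P0@[10:13],P2@[12:13]
pos 14 'c': at 6 (via fail)
pos 15 'c': at 7
pos 16 'b': at 8  → match P1@[13:16]
pos 17 'a': at 4 (via fail)  → match P0@[14:17],P2@[16:17]
pos 18 'c': at 6 (via fail)
pos 19 'a': at 5 (via fail)
pos 20 'c': at 6
pos 21 'a': at 5 (via fail)
pos 22 'c': at 6
pos 23 'c': at 7
pos 24 'b': at 8  → match P1@[21:24]
pos 25 'c': at 1 (via fail)
pos 26 'a': at 5 (via fail)
pos 27 'a': at 5 (via fail)
pos 28 'a': at 5 (via fail)
pos 29 'b': at 9 (via fail)

All matches (sorted): [[2,2],[5,2],[9,1],[13,0],[13,2],[16,1],[17,0],[17,2],[24,1]]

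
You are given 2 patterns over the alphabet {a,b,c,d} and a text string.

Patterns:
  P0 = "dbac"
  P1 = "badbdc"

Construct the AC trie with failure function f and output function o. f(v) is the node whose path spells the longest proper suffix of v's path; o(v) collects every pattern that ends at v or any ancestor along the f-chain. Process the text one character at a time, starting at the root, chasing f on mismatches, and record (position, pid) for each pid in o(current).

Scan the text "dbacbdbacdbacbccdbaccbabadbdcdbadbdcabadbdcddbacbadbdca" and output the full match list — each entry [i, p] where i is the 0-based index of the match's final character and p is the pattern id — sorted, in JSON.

Build:
Trie (insert patterns):
  0='ε' goto b→5 d→1
  1='d' goto b→2
  2='db' goto a→3
  3='dba' goto c→4
  4='dbac' goto ·  [P0 ends]
  5='b' goto a→6
  6='ba' goto d→7
  7='bad' goto b→8
  8='badb' goto d→9
  9='badbd' goto c→10
  10='badbdc' goto ·  [P1 ends]

Failure links (BFS by depth):
  fail(1) 'd': from fail(0)=0 chase 'd': 0 ⇒ 0;  out=∅∪out(0)=∅
  fail(5) 'b': from fail(0)=0 chase 'b': 0 ⇒ 0;  out=∅∪out(0)=∅
  fail(2) 'db': from fail(1)=0 chase 'b': 0 ⇒ 5;  out=∅∪out(5)=∅
  fail(6) 'ba': from fail(5)=0 chase 'a': 0 ⇒ 0;  out=∅∪out(0)=∅
  fail(3) 'dba': from fail(2)=5 chase 'a': 5 ⇒ 6;  out=∅∪out(6)=∅
  fail(7) 'bad': from fail(6)=0 chase 'd': 0 ⇒ 1;  out=∅∪out(1)=∅
  fail(4) 'dbac': from fail(3)=6 chase 'c': 6→0 ⇒ 0;  out={0}∪out(0)={0}
  fail(8) 'badb': from fail(7)=1 chase 'b': 1 ⇒ 2;  out=∅∪out(2)=∅
  fail(9) 'badbd': from fail(8)=2 chase 'd': 2→5→0 ⇒ 1;  out=∅∪out(1)=∅
  fail(10) 'badbdc': from fail(9)=1 chase 'c': 1→0 ⇒ 0;  out={1}∪out(0)={1}

Run:
[0] read 'd'  n0⇒n1
[1] read 'b'  n1⇒n2
[2] read 'a'  n2⇒n3
[3] read 'c'  n3⇒n4  ** P0@[0:3]
[4] read 'b'  n4⇒n5 ·f
[5] read 'd'  n5⇒n1 ·f
[6] read 'b'  n1⇒n2
[7] read 'a'  n2⇒n3
[8] read 'c'  n3⇒n4  ** P0@[5:8]
[9] read 'd'  n4⇒n1 ·f
[10] read 'b'  n1⇒n2
[11] read 'a'  n2⇒n3
[12] read 'c'  n3⇒n4  ** P0@[9:12]
[13] read 'b'  n4⇒n5 ·f
[14] read 'c'  n5⇒n0 ·f
[15] read 'c'  n0⇒n0
[16] read 'd'  n0⇒n1
[17] read 'b'  n1⇒n2
[18] read 'a'  n2⇒n3
[19] read 'c'  n3⇒n4  ** P0@[16:19]
[20] read 'c'  n4⇒n0 ·f
[21] read 'b'  n0⇒n5
[22] read 'a'  n5⇒n6
[23] read 'b'  n6⇒n5 ·f
[24] read 'a'  n5⇒n6
[25] read 'd'  n6⇒n7
[26] read 'b'  n7⇒n8
[27] read 'd'  n8⇒n9
[28] read 'c'  n9⇒n10  ** P1@[23:28]
[29] read 'd'  n10⇒n1 ·f
[30] read 'b'  n1⇒n2
[31] read 'a'  n2⇒n3
[32] read 'd'  n3⇒n7 ·f
[33] read 'b'  n7⇒n8
[34] read 'd'  n8⇒n9
[35] read 'c'  n9⇒n10  ** P1@[30:35]
[36] read 'a'  n10⇒n0 ·f
[37] read 'b'  n0⇒n5
[38] read 'a'  n5⇒n6
[39] read 'd'  n6⇒n7
[40] read 'b'  n7⇒n8
[41] read 'd'  n8⇒n9
[42] read 'c'  n9⇒n10  ** P1@[37:42]
[43] read 'd'  n10⇒n1 ·f
[44] read 'd'  n1⇒n1 ·f
[45] read 'b'  n1⇒n2
[46] read 'a'  n2⇒n3
[47] read 'c'  n3⇒n4  ** P0@[44:47]
[48] read 'b'  n4⇒n5 ·f
[49] read 'a'  n5⇒n6
[50] read 'd'  n6⇒n7
[51] read 'b'  n7⇒n8
[52] read 'd'  n8⇒n9
[53] read 'c'  n9⇒n10  ** P1@[48:53]
[54] read 'a'  n10⇒n0 ·f

Result: [[3,0],[8,0],[12,0],[19,0],[28,1],[35,1],[42,1],[47,0],[53,1]]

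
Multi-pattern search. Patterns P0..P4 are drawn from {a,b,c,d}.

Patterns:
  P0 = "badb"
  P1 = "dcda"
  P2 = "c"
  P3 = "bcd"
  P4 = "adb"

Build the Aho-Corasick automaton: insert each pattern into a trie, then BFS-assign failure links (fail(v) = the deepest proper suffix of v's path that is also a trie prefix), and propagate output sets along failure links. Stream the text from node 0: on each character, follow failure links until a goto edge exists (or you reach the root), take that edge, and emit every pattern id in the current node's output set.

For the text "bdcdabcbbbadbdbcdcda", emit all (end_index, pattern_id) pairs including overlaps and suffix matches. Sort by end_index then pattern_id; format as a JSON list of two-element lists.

Build automaton:
Trie (insert patterns):
  0='ε' goto a→12 b→1 c→9 d→5
  1='b' goto a→2 c→10
  2='ba' goto d→3
  3='bad' goto b→4
  4='badb' goto ·  [P0 ends]
  5='d' goto c→6
  6='dc' goto d→7
  7='dcd' goto a→8
  8='dcda' goto ·  [P1 ends]
  9='c' goto ·  [P2 ends]
  10='bc' goto d→11
  11='bcd' goto ·  [P3 ends]
  12='a' goto d→13
  13='ad' goto b→14
  14='adb' goto ·  [P4 ends]

BFS fail/out derivation:
  n1('b'): parent n0 fail=0; on 'b' 0 → fail=0;  out ∅∪∅=∅
  n5('d'): parent n0 fail=0; on 'd' 0 → fail=0;  out ∅∪∅=∅
  n9('c'): parent n0 fail=0; on 'c' 0 → fail=0;  out {2}∪∅={2}
  n12('a'): parent n0 fail=0; on 'a' 0 → fail=0;  out ∅∪∅=∅
  n2('ba'): parent n1 fail=0; on 'a' 0 → fail=12;  out ∅∪∅=∅
  n6('dc'): parent n5 fail=0; on 'c' 0 → fail=9;  out ∅∪{2}={2}
  n10('bc'): parent n1 fail=0; on 'c' 0 → fail=9;  out ∅∪{2}={2}
  n13('ad'): parent n12 fail=0; on 'd' 0 → fail=5;  out ∅∪∅=∅
  n3('bad'): parent n2 fail=12; on 'd' 12 → fail=13;  out ∅∪∅=∅
  n7('dcd'): parent n6 fail=9; on 'd' 9→0 → fail=5;  out ∅∪∅=∅
  n11('bcd'): parent n10 fail=9; on 'd' 9→0 → fail=5;  out {3}∪∅={3}
  n14('adb'): parent n13 fail=5; on 'b' 5→0 → fail=1;  out {4}∪∅={4}
  n4('badb'): parent n3 fail=13; on 'b' 13 → fail=14;  out {0}∪{4}={0,4}
  n8('dcda'): parent n7 fail=5; on 'a' 5→0 → fail=12;  out {1}∪∅={1}

Text stream:
i=0 'b': node 0→1
i=1 'd': node 1→5 ·f
i=2 'c': node 5→6  emit P2@[2:2]
i=3 'd': node 6→7
i=4 'a': node 7→8  emit P1@[1:4]
i=5 'b': node 8→1 ·f
i=6 'c': node 1→10  emit P2@[6:6]
i=7 'b': node 10→1 ·f
i=8 'b': node 1→1 ·f
i=9 'b': node 1→1 ·f
i=10 'a': node 1→2
i=11 'd': node 2→3
i=12 'b': node 3→4  emit P0@[9:12],P4@[10:12]
i=13 'd': node 4→5 ·f
i=14 'b': node 5→1 ·f
i=15 'c': node 1→10  emit P2@[15:15]
i=16 'd': node 10→11  emit P3@[14:16]
i=17 'c': node 11→6 ·f  emit P2@[17:17]
i=18 'd': node 6→7
i=19 'a': node 7→8  emit P1@[16:19]

Matches: [[2,2],[4,1],[6,2],[12,0],[12,4],[15,2],[16,3],[17,2],[19,1]]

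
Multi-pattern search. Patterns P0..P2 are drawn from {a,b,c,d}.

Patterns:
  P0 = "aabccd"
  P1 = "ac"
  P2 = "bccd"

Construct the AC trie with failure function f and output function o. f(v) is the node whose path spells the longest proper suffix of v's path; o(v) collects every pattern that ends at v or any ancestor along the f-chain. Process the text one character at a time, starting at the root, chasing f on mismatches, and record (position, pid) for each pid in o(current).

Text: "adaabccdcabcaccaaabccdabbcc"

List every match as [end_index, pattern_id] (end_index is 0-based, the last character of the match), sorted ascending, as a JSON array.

Build:
Trie (insert patterns):
  0='ε' goto a→1 b→8
  1='a' goto a→2 c→7
  2='aa' goto b→3
  3='aab' goto c→4
  4='aabc' goto c→5
  5='aabcc' goto d→6
  6='aabccd' goto ·  ←P0
  7='ac' goto ·  ←P1
  8='b' goto c→9
  9='bc' goto c→10
  10='bcc' goto d→11
  11='bccd' goto ·  ←P2

Failure links (BFS by depth):
  n1('a'): parent n0 fail=0; on 'a' 0 → fail=0;  out ∅∪∅=∅
  n8('b'): parent n0 fail=0; on 'b' 0 → fail=0;  out ∅∪∅=∅
  n2('aa'): parent n1 fail=0; on 'a' 0 → fail=1;  out ∅∪∅=∅
  n7('ac'): parent n1 fail=0; on 'c' 0 → fail=0;  out {1}∪∅={1}
  n9('bc'): parent n8 fail=0; on 'c' 0 → fail=0;  out ∅∪∅=∅
  n3('aab'): parent n2 fail=1; on 'b' 1→0 → fail=8;  out ∅∪∅=∅
  n10('bcc'): parent n9 fail=0; on 'c' 0 → fail=0;  out ∅∪∅=∅
  n4('aabc'): parent n3 fail=8; on 'c' 8 → fail=9;  out ∅∪∅=∅
  n11('bccd'): parent n10 fail=0; on 'd' 0 → fail=0;  out {2}∪∅={2}
  n5('aabcc'): parent n4 fail=9; on 'c' 9 → fail=10;  out ∅∪∅=∅
  n6('aabccd'): parent n5 fail=10; on 'd' 10 → fail=11;  out {0}∪{2}={0,2}

Run:
i=0 'a': node 0→1
i=1 'd': node 1→0 (via fail)
i=2 'a': node 0→1
i=3 'a': node 1→2
i=4 'b': node 2→3
i=5 'c': node 3→4
i=6 'c': node 4→5
i=7 'd': node 5→6  ** P0@[2:7],P2@[4:7]
i=8 'c': node 6→0 (via fail)
i=9 'a': node 0→1
i=10 'b': node 1→8 (via fail)
i=11 'c': node 8→9
i=12 'a': node 9→1 (via fail)
i=13 'c': node 1→7  ** P1@[12:13]
i=14 'c': node 7→0 (via fail)
i=15 'a': node 0→1
i=16 'a': node 1→2
i=17 'a': node 2→2 (via fail)
i=18 'b': node 2→3
i=19 'c': node 3→4
i=20 'c': node 4→5
i=21 'd': node 5→6  ** P0@[16:21],P2@[18:21]
i=22 'a': node 6→1 (via fail)
i=23 'b': node 1→8 (via fail)
i=24 'b': node 8→8 (via fail)
i=25 'c': node 8→9
i=26 'c': node 9→10

Matches: [[7,0],[7,2],[13,1],[21,0],[21,2]]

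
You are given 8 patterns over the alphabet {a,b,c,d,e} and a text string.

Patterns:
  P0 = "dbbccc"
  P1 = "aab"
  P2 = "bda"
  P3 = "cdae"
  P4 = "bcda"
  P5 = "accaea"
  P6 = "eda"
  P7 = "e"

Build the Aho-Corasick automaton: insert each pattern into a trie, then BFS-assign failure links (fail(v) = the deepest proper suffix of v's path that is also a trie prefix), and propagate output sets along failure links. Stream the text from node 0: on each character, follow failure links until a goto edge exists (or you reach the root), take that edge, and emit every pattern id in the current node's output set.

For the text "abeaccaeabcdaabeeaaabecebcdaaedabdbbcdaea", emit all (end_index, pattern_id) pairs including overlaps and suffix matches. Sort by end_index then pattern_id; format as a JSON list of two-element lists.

Construct AC machine:
Trie nodes:
  n0 'ε': a→7 b→10 c→13 d→1 e→25
  n1 'd': b→2
  n2 'db': b→3
  n3 'dbb': c→4
  n4 'dbbc': c→5
  n5 'dbbcc': c→6
  n6 'dbbccc': ·  ←P0
  n7 'a': a→8 c→20
  n8 'aa': b→9
  n9 'aab': ·  ←P1
  n10 'b': c→17 d→11
  n11 'bd': a→12
  n12 'bda': ·  ←P2
  n13 'c': d→14
  n14 'cd': a→15
  n15 'cda': e→16
  n16 'cdae': ·  ←P3
  n17 'bc': d→18
  n18 'bcd': a→19
  n19 'bcda': ·  ←P4
  n20 'ac': c→21
  n21 'acc': a→22
  n22 'acca': e→23
  n23 'accae': a→24
  n24 'accaea': ·  ←P5
  n25 'e': d→26  ←P7
  n26 'ed': a→27
  n27 'eda': ·  ←P6

BFS fail/out derivation:
  fail(1) 'd': from fail(0)=0 chase 'd': 0 ⇒ 0;  out=∅∪out(0)=∅
  fail(7) 'a': from fail(0)=0 chase 'a': 0 ⇒ 0;  out=∅∪out(0)=∅
  fail(10) 'b': from fail(0)=0 chase 'b': 0 ⇒ 0;  out=∅∪out(0)=∅
  fail(13) 'c': from fail(0)=0 chase 'c': 0 ⇒ 0;  out=∅∪out(0)=∅
  fail(25) 'e': from fail(0)=0 chase 'e': 0 ⇒ 0;  out={7}∪out(0)={7}
  fail(2) 'db': from fail(1)=0 chase 'b': 0 ⇒ 10;  out=∅∪out(10)=∅
  fail(8) 'aa': from fail(7)=0 chase 'a': 0 ⇒ 7;  out=∅∪out(7)=∅
  fail(11) 'bd': from fail(10)=0 chase 'd': 0 ⇒ 1;  out=∅∪out(1)=∅
  fail(14) 'cd': from fail(13)=0 chase 'd': 0 ⇒ 1;  out=∅∪out(1)=∅
  fail(17) 'bc': from fail(10)=0 chase 'c': 0 ⇒ 13;  out=∅∪out(13)=∅
  fail(20) 'ac': from fail(7)=0 chase 'c': 0 ⇒ 13;  out=∅∪out(13)=∅
  fail(26) 'ed': from fail(25)=0 chase 'd': 0 ⇒ 1;  out=∅∪out(1)=∅
  fail(3) 'dbb': from fail(2)=10 chase 'b': 10→0 ⇒ 10;  out=∅∪out(10)=∅
  fail(9) 'aab': from fail(8)=7 chase 'b': 7→0 ⇒ 10;  out={1}∪out(10)={1}
  fail(12) 'bda': from fail(11)=1 chase 'a': 1→0 ⇒ 7;  out={2}∪out(7)={2}
  fail(15) 'cda': from fail(14)=1 chase 'a': 1→0 ⇒ 7;  out=∅∪out(7)=∅
  fail(18) 'bcd': from fail(17)=13 chase 'd': 13 ⇒ 14;  out=∅∪out(14)=∅
  fail(21) 'acc': from fail(20)=13 chase 'c': 13→0 ⇒ 13;  out=∅∪out(13)=∅
  fail(27) 'eda': from fail(26)=1 chase 'a': 1→0 ⇒ 7;  out={6}∪out(7)={6}
  fail(4) 'dbbc': from fail(3)=10 chase 'c': 10 ⇒ 17;  out=∅∪out(17)=∅
  fail(16) 'cdae': from fail(15)=7 chase 'e': 7→0 ⇒ 25;  out={3}∪out(25)={3,7}
  fail(19) 'bcda': from fail(18)=14 chase 'a': 14 ⇒ 15;  out={4}∪out(15)={4}
  fail(22) 'acca': from fail(21)=13 chase 'a': 13→0 ⇒ 7;  out=∅∪out(7)=∅
  fail(5) 'dbbcc': from fail(4)=17 chase 'c': 17→13→0 ⇒ 13;  out=∅∪out(13)=∅
  fail(23) 'accae': from fail(22)=7 chase 'e': 7→0 ⇒ 25;  out=∅∪out(25)={7}
  fail(6) 'dbbccc': from fail(5)=13 chase 'c': 13→0 ⇒ 13;  out={0}∪out(13)={0}
  fail(24) 'accaea': from fail(23)=25 chase 'a': 25→0 ⇒ 7;  out={5}∪out(7)={5}

Run:
i=0 'a': node 0→7
i=1 'b': node 7→10 ·f
i=2 'e': node 10→25 ·f  emit P7@[2:2]
i=3 'a': node 25→7 ·f
i=4 'c': node 7→20
i=5 'c': node 20→21
i=6 'a': node 21→22
i=7 'e': node 22→23  emit P7@[7:7]
i=8 'a': node 23→24  emit P5@[3:8]
i=9 'b': node 24→10 ·f
i=10 'c': node 10→17
i=11 'd': node 17→18
i=12 'a': node 18→19  emit P4@[9:12]
i=13 'a': node 19→8 ·f
i=14 'b': node 8→9  emit P1@[12:14]
i=15 'e': node 9→25 ·f  emit P7@[15:15]
i=16 'e': node 25→25 ·f  emit P7@[16:16]
i=17 'a': node 25→7 ·f
i=18 'a': node 7→8
i=19 'a': node 8→8 ·f
i=20 'b': node 8→9  emit P1@[18:20]
i=21 'e': node 9→25 ·f  emit P7@[21:21]
i=22 'c': node 25→13 ·f
i=23 'e': node 13→25 ·f  emit P7@[23:23]
i=24 'b': node 25→10 ·f
i=25 'c': node 10→17
i=26 'd': node 17→18
i=27 'a': node 18→19  emit P4@[24:27]
i=28 'a': node 19→8 ·f
i=29 'e': node 8→25 ·f  emit P7@[29:29]
i=30 'd': node 25→26
i=31 'a': node 26→27  emit P6@[29:31]
i=32 'b': node 27→10 ·f
i=33 'd': node 10→11
i=34 'b': node 11→2 ·f
i=35 'b': node 2→3
i=36 'c': node 3→4
i=37 'd': node 4→18 ·f
i=38 'a': node 18→19  emit P4@[35:38]
i=39 'e': node 19→16 ·f  emit P3@[36:39],P7@[39:39]
i=40 'a': node 16→7 ·f

Result: [[2,7],[7,7],[8,5],[12,4],[14,1],[15,7],[16,7],[20,1],[21,7],[23,7],[27,4],[29,7],[31,6],[38,4],[39,3],[39,7]]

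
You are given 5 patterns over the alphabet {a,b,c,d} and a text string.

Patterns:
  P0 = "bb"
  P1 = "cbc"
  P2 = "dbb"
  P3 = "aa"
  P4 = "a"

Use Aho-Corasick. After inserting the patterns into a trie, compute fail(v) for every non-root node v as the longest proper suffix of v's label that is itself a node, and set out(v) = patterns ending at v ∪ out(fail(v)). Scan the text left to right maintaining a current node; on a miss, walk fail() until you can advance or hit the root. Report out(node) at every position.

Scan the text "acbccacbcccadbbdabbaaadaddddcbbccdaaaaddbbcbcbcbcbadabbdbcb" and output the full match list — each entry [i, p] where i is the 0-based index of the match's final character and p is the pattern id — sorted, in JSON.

Construct AC machine:
Trie nodes:
  0='ε' goto a→9 b→1 c→3 d→6
  1='b' goto b→2
  2='bb' goto ·  [P0 ends]
  3='c' goto b→4
  4='cb' goto c→5
  5='cbc' goto ·  [P1 ends]
  6='d' goto b→7
  7='db' goto b→8
  8='dbb' goto ·  [P2 ends]
  9='a' goto a→10  [P4 ends]
  10='aa' goto ·  [P3 ends]

BFS fail/out derivation:
  fail(1) 'b': from fail(0)=0 chase 'b': 0 ⇒ 0;  out=∅∪out(0)=∅
  fail(3) 'c': from fail(0)=0 chase 'c': 0 ⇒ 0;  out=∅∪out(0)=∅
  fail(6) 'd': from fail(0)=0 chase 'd': 0 ⇒ 0;  out=∅∪out(0)=∅
  fail(9) 'a': from fail(0)=0 chase 'a': 0 ⇒ 0;  out={4}∪out(0)={4}
  fail(2) 'bb': from fail(1)=0 chase 'b': 0 ⇒ 1;  out={0}∪out(1)={0}
  fail(4) 'cb': from fail(3)=0 chase 'b': 0 ⇒ 1;  out=∅∪out(1)=∅
  fail(7) 'db': from fail(6)=0 chase 'b': 0 ⇒ 1;  out=∅∪out(1)=∅
  fail(10) 'aa': from fail(9)=0 chase 'a': 0 ⇒ 9;  out={3}∪out(9)={3,4}
  fail(5) 'cbc': from fail(4)=1 chase 'c': 1→0 ⇒ 3;  out={1}∪out(3)={1}
  fail(8) 'dbb': from fail(7)=1 chase 'b': 1 ⇒ 2;  out={2}∪out(2)={0,2}

Scan:
pos 0 'a': at 9  → match P4@[0:0]
pos 1 'c': at 3 ·f
pos 2 'b': at 4
pos 3 'c': at 5  → match P1@[1:3]
pos 4 'c': at 3 ·f
pos 5 'a': at 9 ·f  → match P4@[5:5]
pos 6 'c': at 3 ·f
pos 7 'b': at 4
pos 8 'c': at 5  → match P1@[6:8]
pos 9 'c': at 3 ·f
pos 10 'c': at 3 ·f
pos 11 'a': at 9 ·f  → match P4@[11:11]
pos 12 'd': at 6 ·f
pos 13 'b': at 7
pos 14 'b': at 8  → match P0@[13:14],P2@[12:14]
pos 15 'd': at 6 ·f
pos 16 'a': at 9 ·f  → match P4@[16:16]
pos 17 'b': at 1 ·f
pos 18 'b': at 2  → match P0@[17:18]
pos 19 'a': at 9 ·f  → match P4@[19:19]
pos 20 'a': at 10  → match P3@[19:20],P4@[20:20]
pos 21 'a': at 10 ·f  → match P3@[20:21],P4@[21:21]
pos 22 'd': at 6 ·f
pos 23 'a': at 9 ·f  → match P4@[23:23]
pos 24 'd': at 6 ·f
pos 25 'd': at 6 ·f
pos 26 'd': at 6 ·f
pos 27 'd': at 6 ·f
pos 28 'c': at 3 ·f
pos 29 'b': at 4
pos 30 'b': at 2 ·f  → match P0@[29:30]
pos 31 'c': at 3 ·f
pos 32 'c': at 3 ·f
pos 33 'd': at 6 ·f
pos 34 'a': at 9 ·f  → match P4@[34:34]
pos 35 'a': at 10  → match P3@[34:35],P4@[35:35]
pos 36 'a': at 10 ·f  → match P3@[35:36],P4@[36:36]
pos 37 'a': at 10 ·f  → match P3@[36:37],P4@[37:37]
pos 38 'd': at 6 ·f
pos 39 'd': at 6 ·f
pos 40 'b': at 7
pos 41 'b': at 8  → match P0@[40:41],P2@[39:41]
pos 42 'c': at 3 ·f
pos 43 'b': at 4
pos 44 'c': at 5  → match P1@[42:44]
pos 45 'b': at 4 ·f
pos 46 'c': at 5  → match P1@[44:46]
pos 47 'b': at 4 ·f
pos 48 'c': at 5  → match P1@[46:48]
pos 49 'b': at 4 ·f
pos 50 'a': at 9 ·f  → match P4@[50:50]
pos 51 'd': at 6 ·f
pos 52 'a': at 9 ·f  → match P4@[52:52]
pos 53 'b': at 1 ·f
pos 54 'b': at 2  → match P0@[53:54]
pos 55 'd': at 6 ·f
pos 56 'b': at 7
pos 57 'c': at 3 ·f
pos 58 'b': at 4

Matches: [[0,4],[3,1],[5,4],[8,1],[11,4],[14,0],[14,2],[16,4],[18,0],[19,4],[20,3],[20,4],[21,3],[21,4],[23,4],[30,0],[34,4],[35,3],[35,4],[36,3],[36,4],[37,3],[37,4],[41,0],[41,2],[44,1],[46,1],[48,1],[50,4],[52,4],[54,0]]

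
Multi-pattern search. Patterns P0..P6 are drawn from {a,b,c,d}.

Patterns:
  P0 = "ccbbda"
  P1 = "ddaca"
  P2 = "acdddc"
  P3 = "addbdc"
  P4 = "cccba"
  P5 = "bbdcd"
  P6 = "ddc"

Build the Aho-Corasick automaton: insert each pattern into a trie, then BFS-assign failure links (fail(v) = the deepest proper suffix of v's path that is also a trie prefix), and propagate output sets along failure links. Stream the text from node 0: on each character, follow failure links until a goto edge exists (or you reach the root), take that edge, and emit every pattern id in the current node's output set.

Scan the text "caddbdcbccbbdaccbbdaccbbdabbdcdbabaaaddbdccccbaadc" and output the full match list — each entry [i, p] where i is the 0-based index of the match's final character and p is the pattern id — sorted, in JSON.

Build automaton:
Trie nodes:
  n0 'ε': a→12 b→26 c→1 d→7
  n1 'c': c→2
  n2 'cc': b→3 c→23
  n3 'ccb': b→4
  n4 'ccbb': d→5
  n5 'ccbbd': a→6
  n6 'ccbbda': ·  ←P0
  n7 'd': d→8
  n8 'dd': a→9 c→31
  n9 'dda': c→10
  n10 'ddac': a→11
  n11 'ddaca': ·  ←P1
  n12 'a': c→13 d→18
  n13 'ac': d→14
  n14 'acd': d→15
  n15 'acdd': d→16
  n16 'acddd': c→17
  n17 'acdddc': ·  ←P2
  n18 'ad': d→19
  n19 'add': b→20
  n20 'addb': d→21
  n21 'addbd': c→22
  n22 'addbdc': ·  ←P3
  n23 'ccc': b→24
  n24 'cccb': a→25
  n25 'cccba': ·  ←P4
  n26 'b': b→27
  n27 'bb': d→28
  n28 'bbd': c→29
  n29 'bbdc': d→30
  n30 'bbdcd': ·  ←P5
  n31 'ddc': ·  ←P6

Failure links (BFS by depth):
  n1('c'): parent n0 fail=0; on 'c' 0 → fail=0;  out ∅∪∅=∅
  n7('d'): parent n0 fail=0; on 'd' 0 → fail=0;  out ∅∪∅=∅
  n12('a'): parent n0 fail=0; on 'a' 0 → fail=0;  out ∅∪∅=∅
  n26('b'): parent n0 fail=0; on 'b' 0 → fail=0;  out ∅∪∅=∅
  n2('cc'): parent n1 fail=0; on 'c' 0 → fail=1;  out ∅∪∅=∅
  n8('dd'): parent n7 fail=0; on 'd' 0 → fail=7;  out ∅∪∅=∅
  n13('ac'): parent n12 fail=0; on 'c' 0 → fail=1;  out ∅∪∅=∅
  n18('ad'): parent n12 fail=0; on 'd' 0 → fail=7;  out ∅∪∅=∅
  n27('bb'): parent n26 fail=0; on 'b' 0 → fail=26;  out ∅∪∅=∅
  n3('ccb'): parent n2 fail=1; on 'b' 1→0 → fail=26;  out ∅∪∅=∅
  n9('dda'): parent n8 fail=7; on 'a' 7→0 → fail=12;  out ∅∪∅=∅
  n14('acd'): parent n13 fail=1; on 'd' 1→0 → fail=7;  out ∅∪∅=∅
  n19('add'): parent n18 fail=7; on 'd' 7 → fail=8;  out ∅∪∅=∅
  n23('ccc'): parent n2 fail=1; on 'c' 1 → fail=2;  out ∅∪∅=∅
  n28('bbd'): parent n27 fail=26; on 'd' 26→0 → fail=7;  out ∅∪∅=∅
  n31('ddc'): parent n8 fail=7; on 'c' 7→0 → fail=1;  out {6}∪∅={6}
  n4('ccbb'): parent n3 fail=26; on 'b' 26 → fail=27;  out ∅∪∅=∅
  n10('ddac'): parent n9 fail=12; on 'c' 12 → fail=13;  out ∅∪∅=∅
  n15('acdd'): parent n14 fail=7; on 'd' 7 → fail=8;  out ∅∪∅=∅
  n20('addb'): parent n19 fail=8; on 'b' 8→7→0 → fail=26;  out ∅∪∅=∅
  n24('cccb'): parent n23 fail=2; on 'b' 2 → fail=3;  out ∅∪∅=∅
  n29('bbdc'): parent n28 fail=7; on 'c' 7→0 → fail=1;  out ∅∪∅=∅
  n5('ccbbd'): parent n4 fail=27; on 'd' 27 → fail=28;  out ∅∪∅=∅
  n11('ddaca'): parent n10 fail=13; on 'a' 13→1→0 → fail=12;  out {1}∪∅={1}
  n16('acddd'): parent n15 fail=8; on 'd' 8→7 → fail=8;  out ∅∪∅=∅
  n21('addbd'): parent n20 fail=26; on 'd' 26→0 → fail=7;  out ∅∪∅=∅
  n25('cccba'): parent n24 fail=3; on 'a' 3→26→0 → fail=12;  out {4}∪∅={4}
  n30('bbdcd'): parent n29 fail=1; on 'd' 1→0 → fail=7;  out {5}∪∅={5}
  n6('ccbbda'): parent n5 fail=28; on 'a' 28→7→0 → fail=12;  out {0}∪∅={0}
  n17('acdddc'): parent n16 fail=8; on 'c' 8 → fail=31;  out {2}∪{6}={2,6}
  n22('addbdc'): parent n21 fail=7; on 'c' 7→0 → fail=1;  out {3}∪∅={3}

Run:
i=0 'c': node 0→1
i=1 'a': node 1→12 (fail-walked)
i=2 'd': node 12→18
i=3 'd': node 18→19
i=4 'b': node 19→20
i=5 'd': node 20→21
i=6 'c': node 21→22  ** P3@[1:6]
i=7 'b': node 22→26 (fail-walked)
i=8 'c': node 26→1 (fail-walked)
i=9 'c': node 1→2
i=10 'b': node 2→3
i=11 'b': node 3→4
i=12 'd': node 4→5
i=13 'a': node 5→6  ** P0@[8:13]
i=14 'c': node 6→13 (fail-walked)
i=15 'c': node 13→2 (fail-walked)
i=16 'b': node 2→3
i=17 'b': node 3→4
i=18 'd': node 4→5
i=19 'a': node 5→6  ** P0@[14:19]
i=20 'c': node 6→13 (fail-walked)
i=21 'c': node 13→2 (fail-walked)
i=22 'b': node 2→3
i=23 'b': node 3→4
i=24 'd': node 4→5
i=25 'a': node 5→6  ** P0@[20:25]
i=26 'b': node 6→26 (fail-walked)
i=27 'b': node 26→27
i=28 'd': node 27→28
i=29 'c': node 28→29
i=30 'd': node 29→30  ** P5@[26:30]
i=31 'b': node 30→26 (fail-walked)
i=32 'a': node 26→12 (fail-walked)
i=33 'b': node 12→26 (fail-walked)
i=34 'a': node 26→12 (fail-walked)
i=35 'a': node 12→12 (fail-walked)
i=36 'a': node 12→12 (fail-walked)
i=37 'd': node 12→18
i=38 'd': node 18→19
i=39 'b': node 19→20
i=40 'd': node 20→21
i=41 'c': node 21→22  ** P3@[36:41]
i=42 'c': node 22→2 (fail-walked)
i=43 'c': node 2→23
i=44 'c': node 23→23 (fail-walked)
i=45 'b': node 23→24
i=46 'a': node 24→25  ** P4@[42:46]
i=47 'a': node 25→12 (fail-walked)
i=48 'd': node 12→18
i=49 'c': node 18→1 (fail-walked)

Result: [[6,3],[13,0],[19,0],[25,0],[30,5],[41,3],[46,4]]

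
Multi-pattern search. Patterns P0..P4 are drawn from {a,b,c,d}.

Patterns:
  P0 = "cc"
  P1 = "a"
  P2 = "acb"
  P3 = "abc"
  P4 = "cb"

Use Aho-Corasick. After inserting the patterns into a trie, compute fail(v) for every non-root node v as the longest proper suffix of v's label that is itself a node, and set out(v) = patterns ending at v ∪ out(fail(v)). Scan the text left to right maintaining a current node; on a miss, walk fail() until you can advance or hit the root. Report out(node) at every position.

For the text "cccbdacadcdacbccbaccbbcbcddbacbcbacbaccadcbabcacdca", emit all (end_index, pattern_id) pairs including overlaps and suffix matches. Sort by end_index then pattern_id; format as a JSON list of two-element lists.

Construct AC machine:
Trie (insert patterns):
  0='ε' goto a→3 c→1
  1='c' goto b→8 c→2
  2='cc' goto ·  [P0 ends]
  3='a' goto b→6 c→4  [P1 ends]
  4='ac' goto b→5
  5='acb' goto ·  [P2 ends]
  6='ab' goto c→7
  7='abc' goto ·  [P3 ends]
  8='cb' goto ·  [P4 ends]

BFS fail/out derivation:
  fail(1) 'c': from fail(0)=0 chase 'c': 0 ⇒ 0;  out=∅∪out(0)=∅
  fail(3) 'a': from fail(0)=0 chase 'a': 0 ⇒ 0;  out={1}∪out(0)={1}
  fail(2) 'cc': from fail(1)=0 chase 'c': 0 ⇒ 1;  out={0}∪out(1)={0}
  fail(4) 'ac': from fail(3)=0 chase 'c': 0 ⇒ 1;  out=∅∪out(1)=∅
  fail(6) 'ab': from fail(3)=0 chase 'b': 0 ⇒ 0;  out=∅∪out(0)=∅
  fail(8) 'cb': from fail(1)=0 chase 'b': 0 ⇒ 0;  out={4}∪out(0)={4}
  fail(5) 'acb': from fail(4)=1 chase 'b': 1 ⇒ 8;  out={2}∪out(8)={2,4}
  fail(7) 'abc': from fail(6)=0 chase 'c': 0 ⇒ 1;  out={3}∪out(1)={3}

Run:
pos 0 'c': at 1
pos 1 'c': at 2  emit P0@[0:1]
pos 2 'c': at 2 ·f  emit P0@[1:2]
pos 3 'b': at 8 ·f  emit P4@[2:3]
pos 4 'd': at 0 ·f
pos 5 'a': at 3  emit P1@[5:5]
pos 6 'c': at 4
pos 7 'a': at 3 ·f  emit P1@[7:7]
pos 8 'd': at 0 ·f
pos 9 'c': at 1
pos 10 'd': at 0 ·f
pos 11 'a': at 3  emit P1@[11:11]
pos 12 'c': at 4
pos 13 'b': at 5  emit P2@[11:13],P4@[12:13]
pos 14 'c': at 1 ·f
pos 15 'c': at 2  emit P0@[14:15]
pos 16 'b': at 8 ·f  emit P4@[15:16]
pos 17 'a': at 3 ·f  emit P1@[17:17]
pos 18 'c': at 4
pos 19 'c': at 2 ·f  emit P0@[18:19]
pos 20 'b': at 8 ·f  emit P4@[19:20]
pos 21 'b': at 0 ·f
pos 22 'c': at 1
pos 23 'b': at 8  emit P4@[22:23]
pos 24 'c': at 1 ·f
pos 25 'd': at 0 ·f
pos 26 'd': at 0
pos 27 'b': at 0
pos 28 'a': at 3  emit P1@[28:28]
pos 29 'c': at 4
pos 30 'b': at 5  emit P2@[28:30],P4@[29:30]
pos 31 'c': at 1 ·f
pos 32 'b': at 8  emit P4@[31:32]
pos 33 'a': at 3 ·f  emit P1@[33:33]
pos 34 'c': at 4
pos 35 'b': at 5  emit P2@[33:35],P4@[34:35]
pos 36 'a': at 3 ·f  emit P1@[36:36]
pos 37 'c': at 4
pos 38 'c': at 2 ·f  emit P0@[37:38]
pos 39 'a': at 3 ·f  emit P1@[39:39]
pos 40 'd': at 0 ·f
pos 41 'c': at 1
pos 42 'b': at 8  emit P4@[41:42]
pos 43 'a': at 3 ·f  emit P1@[43:43]
pos 44 'b': at 6
pos 45 'c': at 7  emit P3@[43:45]
pos 46 'a': at 3 ·f  emit P1@[46:46]
pos 47 'c': at 4
pos 48 'd': at 0 ·f
pos 49 'c': at 1
pos 50 'a': at 3 ·f  emit P1@[50:50]

All matches (sorted): [[1,0],[2,0],[3,4],[5,1],[7,1],[11,1],[13,2],[13,4],[15,0],[16,4],[17,1],[19,0],[20,4],[23,4],[28,1],[30,2],[30,4],[32,4],[33,1],[35,2],[35,4],[36,1],[38,0],[39,1],[42,4],[43,1],[45,3],[46,1],[50,1]]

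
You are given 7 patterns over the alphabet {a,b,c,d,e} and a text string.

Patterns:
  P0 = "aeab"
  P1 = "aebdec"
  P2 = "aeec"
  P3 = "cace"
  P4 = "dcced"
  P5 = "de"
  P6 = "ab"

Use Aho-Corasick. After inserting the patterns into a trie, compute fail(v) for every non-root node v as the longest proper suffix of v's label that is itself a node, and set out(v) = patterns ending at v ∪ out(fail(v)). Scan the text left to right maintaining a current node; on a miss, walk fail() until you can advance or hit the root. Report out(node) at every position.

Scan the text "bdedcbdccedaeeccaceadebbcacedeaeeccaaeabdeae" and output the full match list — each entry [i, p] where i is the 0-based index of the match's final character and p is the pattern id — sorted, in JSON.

Build automaton:
Trie nodes:
  0='ε' goto a→1 c→11 d→15
  1='a' goto b→21 e→2
  2='ae' goto a→3 b→5 e→9
  3='aea' goto b→4
  4='aeab' goto ·  [P0 ends]
  5='aeb' goto d→6
  6='aebd' goto e→7
  7='aebde' goto c→8
  8='aebdec' goto ·  [P1 ends]
  9='aee' goto c→10
  10='aeec' goto ·  [P2 ends]
  11='c' goto a→12
  12='ca' goto c→13
  13='cac' goto e→14
  14='cace' goto ·  [P3 ends]
  15='d' goto c→16 e→20
  16='dc' goto c→17
  17='dcc' goto e→18
  18='dcce' goto d→19
  19='dcced' goto ·  [P4 ends]
  20='de' goto ·  [P5 ends]
  21='ab' goto ·  [P6 ends]

BFS fail/out derivation:
  n1('a'): parent n0 fail=0; on 'a' 0 → fail=0;  out ∅∪∅=∅
  n11('c'): parent n0 fail=0; on 'c' 0 → fail=0;  out ∅∪∅=∅
  n15('d'): parent n0 fail=0; on 'd' 0 → fail=0;  out ∅∪∅=∅
  n2('ae'): parent n1 fail=0; on 'e' 0 → fail=0;  out ∅∪∅=∅
  n12('ca'): parent n11 fail=0; on 'a' 0 → fail=1;  out ∅∪∅=∅
  n16('dc'): parent n15 fail=0; on 'c' 0 → fail=11;  out ∅∪∅=∅
  n20('de'): parent n15 fail=0; on 'e' 0 → fail=0;  out {5}∪∅={5}
  n21('ab'): parent n1 fail=0; on 'b' 0 → fail=0;  out {6}∪∅={6}
  n3('aea'): parent n2 fail=0; on 'a' 0 → fail=1;  out ∅∪∅=∅
  n5('aeb'): parent n2 fail=0; on 'b' 0 → fail=0;  out ∅∪∅=∅
  n9('aee'): parent n2 fail=0; on 'e' 0 → fail=0;  out ∅∪∅=∅
  n13('cac'): parent n12 fail=1; on 'c' 1→0 → fail=11;  out ∅∪∅=∅
  n17('dcc'): parent n16 fail=11; on 'c' 11→0 → fail=11;  out ∅∪∅=∅
  n4('aeab'): parent n3 fail=1; on 'b' 1 → fail=21;  out {0}∪{6}={0,6}
  n6('aebd'): parent n5 fail=0; on 'd' 0 → fail=15;  out ∅∪∅=∅
  n10('aeec'): parent n9 fail=0; on 'c' 0 → fail=11;  out {2}∪∅={2}
  n14('cace'): parent n13 fail=11; on 'e' 11→0 → fail=0;  out {3}∪∅={3}
  n18('dcce'): parent n17 fail=11; on 'e' 11→0 → fail=0;  out ∅∪∅=∅
  n7('aebde'): parent n6 fail=15; on 'e' 15 → fail=20;  out ∅∪{5}={5}
  n19('dcced'): parent n18 fail=0; on 'd' 0 → fail=15;  out {4}∪∅={4}
  n8('aebdec'): parent n7 fail=20; on 'c' 20→0 → fail=11;  out {1}∪∅={1}

Run:
pos 0 'b': at 0
pos 1 'd': at 15
pos 2 'e': at 20  → match P5@[1:2]
pos 3 'd': at 15 ·f
pos 4 'c': at 16
pos 5 'b': at 0 ·f
pos 6 'd': at 15
pos 7 'c': at 16
pos 8 'c': at 17
pos 9 'e': at 18
pos 10 'd': at 19  → match P4@[6:10]
pos 11 'a': at 1 ·f
pos 12 'e': at 2
pos 13 'e': at 9
pos 14 'c': at 10  → match P2@[11:14]
pos 15 'c': at 11 ·f
pos 16 'a': at 12
pos 17 'c': at 13
pos 18 'e': at 14  → match P3@[15:18]
pos 19 'a': at 1 ·f
pos 20 'd': at 15 ·f
pos 21 'e': at 20  → match P5@[20:21]
pos 22 'b': at 0 ·f
pos 23 'b': at 0
pos 24 'c': at 11
pos 25 'a': at 12
pos 26 'c': at 13
pos 27 'e': at 14  → match P3@[24:27]
pos 28 'd': at 15 ·f
pos 29 'e': at 20  → match P5@[28:29]
pos 30 'a': at 1 ·f
pos 31 'e': at 2
pos 32 'e': at 9
pos 33 'c': at 10  → match P2@[30:33]
pos 34 'c': at 11 ·f
pos 35 'a': at 12
pos 36 'a': at 1 ·f
pos 37 'e': at 2
pos 38 'a': at 3
pos 39 'b': at 4  → match P0@[36:39],P6@[38:39]
pos 40 'd': at 15 ·f
pos 41 'e': at 20  → match P5@[40:41]
pos 42 'a': at 1 ·f
pos 43 'e': at 2

Result: [[2,5],[10,4],[14,2],[18,3],[21,5],[27,3],[29,5],[33,2],[39,0],[39,6],[41,5]]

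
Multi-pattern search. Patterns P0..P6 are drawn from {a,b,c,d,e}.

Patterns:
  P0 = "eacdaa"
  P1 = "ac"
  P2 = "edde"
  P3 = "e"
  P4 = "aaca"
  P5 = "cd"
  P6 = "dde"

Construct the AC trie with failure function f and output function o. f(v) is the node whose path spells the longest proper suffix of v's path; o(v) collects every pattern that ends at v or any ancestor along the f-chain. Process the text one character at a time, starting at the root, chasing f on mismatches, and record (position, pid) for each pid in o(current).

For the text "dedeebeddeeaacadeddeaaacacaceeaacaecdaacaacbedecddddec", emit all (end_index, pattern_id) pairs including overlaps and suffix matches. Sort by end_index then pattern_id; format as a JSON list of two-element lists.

Build automaton:
Trie (insert patterns):
  0='ε' goto a→7 c→15 d→17 e→1
  1='e' goto a→2 d→9  ←P3
  2='ea' goto c→3
  3='eac' goto d→4
  4='eacd' goto a→5
  5='eacda' goto a→6
  6='eacdaa' goto ·  ←P0
  7='a' goto a→12 c→8
  8='ac' goto ·  ←P1
  9='ed' goto d→10
  10='edd' goto e→11
  11='edde' goto ·  ←P2
  12='aa' goto c→13
  13='aac' goto a→14
  14='aaca' goto ·  ←P4
  15='c' goto d→16
  16='cd' goto ·  ←P5
  17='d' goto d→18
  18='dd' goto e→19
  19='dde' goto ·  ←P6

BFS fail/out derivation:
  fail(1) 'e': from fail(0)=0 chase 'e': 0 ⇒ 0;  out={3}∪out(0)={3}
  fail(7) 'a': from fail(0)=0 chase 'a': 0 ⇒ 0;  out=∅∪out(0)=∅
  fail(15) 'c': from fail(0)=0 chase 'c': 0 ⇒ 0;  out=∅∪out(0)=∅
  fail(17) 'd': from fail(0)=0 chase 'd': 0 ⇒ 0;  out=∅∪out(0)=∅
  fail(2) 'ea': from fail(1)=0 chase 'a': 0 ⇒ 7;  out=∅∪out(7)=∅
  fail(8) 'ac': from fail(7)=0 chase 'c': 0 ⇒ 15;  out={1}∪out(15)={1}
  fail(9) 'ed': from fail(1)=0 chase 'd': 0 ⇒ 17;  out=∅∪out(17)=∅
  fail(12) 'aa': from fail(7)=0 chase 'a': 0 ⇒ 7;  out=∅∪out(7)=∅
  fail(16) 'cd': from fail(15)=0 chase 'd': 0 ⇒ 17;  out={5}∪out(17)={5}
  fail(18) 'dd': from fail(17)=0 chase 'd': 0 ⇒ 17;  out=∅∪out(17)=∅
  fail(3) 'eac': from fail(2)=7 chase 'c': 7 ⇒ 8;  out=∅∪out(8)={1}
  fail(10) 'edd': from fail(9)=17 chase 'd': 17 ⇒ 18;  out=∅∪out(18)=∅
  fail(13) 'aac': from fail(12)=7 chase 'c': 7 ⇒ 8;  out=∅∪out(8)={1}
  fail(19) 'dde': from fail(18)=17 chase 'e': 17→0 ⇒ 1;  out={6}∪out(1)={3,6}
  fail(4) 'eacd': from fail(3)=8 chase 'd': 8→15 ⇒ 16;  out=∅∪out(16)={5}
  fail(11) 'edde': from fail(10)=18 chase 'e': 18 ⇒ 19;  out={2}∪out(19)={2,3,6}
  fail(14) 'aaca': from fail(13)=8 chase 'a': 8→15→0 ⇒ 7;  out={4}∪out(7)={4}
  fail(5) 'eacda': from fail(4)=16 chase 'a': 16→17→0 ⇒ 7;  out=∅∪out(7)=∅
  fail(6) 'eacdaa': from fail(5)=7 chase 'a': 7 ⇒ 12;  out={0}∪out(12)={0}

Text stream:
pos 0 'd': at 17
pos 1 'e': at 1 ·f  ** P3@[1:1]
pos 2 'd': at 9
pos 3 'e': at 1 ·f  ** P3@[3:3]
pos 4 'e': at 1 ·f  ** P3@[4:4]
pos 5 'b': at 0 ·f
pos 6 'e': at 1  ** P3@[6:6]
pos 7 'd': at 9
pos 8 'd': at 10
pos 9 'e': at 11  ** P2@[6:9],P3@[9:9],P6@[7:9]
pos 10 'e': at 1 ·f  ** P3@[10:10]
pos 11 'a': at 2
pos 12 'a': at 12 ·f
pos 13 'c': at 13  ** P1@[12:13]
pos 14 'a': at 14  ** P4@[11:14]
pos 15 'd': at 17 ·f
pos 16 'e': at 1 ·f  ** P3@[16:16]
pos 17 'd': at 9
pos 18 'd': at 10
pos 19 'e': at 11  ** P2@[16:19],P3@[19:19],P6@[17:19]
pos 20 'a': at 2 ·f
pos 21 'a': at 12 ·f
pos 22 'a': at 12 ·f
pos 23 'c': at 13  ** P1@[22:23]
pos 24 'a': at 14  ** P4@[21:24]
pos 25 'c': at 8 ·f  ** P1@[24:25]
pos 26 'a': at 7 ·f
pos 27 'c': at 8  ** P1@[26:27]
pos 28 'e': at 1 ·f  ** P3@[28:28]
pos 29 'e': at 1 ·f  ** P3@[29:29]
pos 30 'a': at 2
pos 31 'a': at 12 ·f
pos 32 'c': at 13  ** P1@[31:32]
pos 33 'a': at 14  ** P4@[30:33]
pos 34 'e': at 1 ·f  ** P3@[34:34]
pos 35 'c': at 15 ·f
pos 36 'd': at 16  ** P5@[35:36]
pos 37 'a': at 7 ·f
pos 38 'a': at 12
pos 39 'c': at 13  ** P1@[38:39]
pos 40 'a': at 14  ** P4@[37:40]
pos 41 'a': at 12 ·f
pos 42 'c': at 13  ** P1@[41:42]
pos 43 'b': at 0 ·f
pos 44 'e': at 1  ** P3@[44:44]
pos 45 'd': at 9
pos 46 'e': at 1 ·f  ** P3@[46:46]
pos 47 'c': at 15 ·f
pos 48 'd': at 16  ** P5@[47:48]
pos 49 'd': at 18 ·f
pos 50 'd': at 18 ·f
pos 51 'd': at 18 ·f
pos 52 'e': at 19  ** P3@[52:52],P6@[50:52]
pos 53 'c': at 15 ·f

All matches (sorted): [[1,3],[3,3],[4,3],[6,3],[9,2],[9,3],[9,6],[10,3],[13,1],[14,4],[16,3],[19,2],[19,3],[19,6],[23,1],[24,4],[25,1],[27,1],[28,3],[29,3],[32,1],[33,4],[34,3],[36,5],[39,1],[40,4],[42,1],[44,3],[46,3],[48,5],[52,3],[52,6]]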